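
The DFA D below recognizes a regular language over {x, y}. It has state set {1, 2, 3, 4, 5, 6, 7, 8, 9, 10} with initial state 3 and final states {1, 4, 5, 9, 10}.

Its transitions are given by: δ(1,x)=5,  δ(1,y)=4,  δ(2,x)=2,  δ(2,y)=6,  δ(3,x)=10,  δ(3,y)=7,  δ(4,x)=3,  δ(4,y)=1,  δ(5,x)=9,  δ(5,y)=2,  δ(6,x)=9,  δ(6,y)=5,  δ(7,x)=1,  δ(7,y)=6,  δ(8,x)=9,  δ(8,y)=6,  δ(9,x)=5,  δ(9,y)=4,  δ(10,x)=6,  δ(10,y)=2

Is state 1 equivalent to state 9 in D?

Yes

Reachable states from the start: {1,2,3,4,5,6,7,9,10}. Unreachable: {8} — drop them.
Start with accepting vs non-accepting: {1,4,5,9,10} | {2,3,6,7}.
On input x, block {1,4,5,9,10} splits into {1,5,9} and {4,10}.
Split {1,5,9} by δ(·,y) → {1,9} and {5}.
Refine {2,3,6,7} on symbol x: members go to different blocks, giving {6,7} and {2} and {3}.
Split {6,7} by δ(·,y) → {6} and {7}.
On input x, block {4,10} splits into {4} and {10}.
The partition is now stable with 8 blocks: {1,9} | {6} | {4} | {5} | {2} | {3} | {7} | {10}.
1 and 9 lie in the same block of the stable partition, so they are equivalent — no string distinguishes them.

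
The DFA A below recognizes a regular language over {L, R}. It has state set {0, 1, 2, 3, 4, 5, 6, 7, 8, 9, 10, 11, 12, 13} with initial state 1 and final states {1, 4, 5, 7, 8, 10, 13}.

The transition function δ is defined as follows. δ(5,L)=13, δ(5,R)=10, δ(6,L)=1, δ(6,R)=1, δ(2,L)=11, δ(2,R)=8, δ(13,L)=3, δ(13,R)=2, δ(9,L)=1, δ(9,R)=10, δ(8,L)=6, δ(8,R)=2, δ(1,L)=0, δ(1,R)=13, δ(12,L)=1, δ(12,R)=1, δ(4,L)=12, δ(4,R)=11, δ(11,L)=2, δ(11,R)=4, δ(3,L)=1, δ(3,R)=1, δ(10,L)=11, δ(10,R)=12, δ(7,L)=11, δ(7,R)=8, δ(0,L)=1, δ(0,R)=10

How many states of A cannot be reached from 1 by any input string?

3

Starting at 1 and following transitions, the reachable set is {0, 1, 2, 3, 4, 6, 8, 10, 11, 12, 13}. That leaves 5, 7, 9 unreachable — 3 in total.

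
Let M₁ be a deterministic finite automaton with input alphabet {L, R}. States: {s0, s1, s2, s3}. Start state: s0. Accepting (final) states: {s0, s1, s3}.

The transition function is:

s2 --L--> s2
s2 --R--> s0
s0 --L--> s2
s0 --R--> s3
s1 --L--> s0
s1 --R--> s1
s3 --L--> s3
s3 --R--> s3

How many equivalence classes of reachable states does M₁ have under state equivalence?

3

Reachable states from the start: {s0,s2,s3}. Unreachable: {s1} — drop them.
Initial partition by acceptance: {s0,s3} | {s2}.
On input L, block {s0,s3} splits into {s0} and {s3}.
No further refinement is possible. Final partition (3 blocks): {s0} | {s2} | {s3}.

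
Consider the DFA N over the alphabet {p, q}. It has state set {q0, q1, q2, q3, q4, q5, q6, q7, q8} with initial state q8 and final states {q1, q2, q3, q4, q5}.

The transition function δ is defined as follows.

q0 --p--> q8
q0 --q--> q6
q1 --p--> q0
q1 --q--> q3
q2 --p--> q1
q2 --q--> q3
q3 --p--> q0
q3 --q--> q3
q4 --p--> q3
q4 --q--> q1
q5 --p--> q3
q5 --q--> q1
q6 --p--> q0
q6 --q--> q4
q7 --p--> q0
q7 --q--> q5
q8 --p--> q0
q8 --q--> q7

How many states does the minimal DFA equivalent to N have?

4

Reachable states from the start: {q0,q1,q3,q4,q5,q6,q7,q8}. Unreachable: {q2} — drop them.
P0 = {q1,q3,q4,q5} | {q0,q6,q7,q8}.
On input p, block {q1,q3,q4,q5} splits into {q1,q3} and {q4,q5}.
Split {q0,q6,q7,q8} by δ(·,q) → {q0,q8} and {q6,q7}.
Stable partition: {q1,q3} | {q0,q8} | {q4,q5} | {q6,q7} — 4 equivalence classes.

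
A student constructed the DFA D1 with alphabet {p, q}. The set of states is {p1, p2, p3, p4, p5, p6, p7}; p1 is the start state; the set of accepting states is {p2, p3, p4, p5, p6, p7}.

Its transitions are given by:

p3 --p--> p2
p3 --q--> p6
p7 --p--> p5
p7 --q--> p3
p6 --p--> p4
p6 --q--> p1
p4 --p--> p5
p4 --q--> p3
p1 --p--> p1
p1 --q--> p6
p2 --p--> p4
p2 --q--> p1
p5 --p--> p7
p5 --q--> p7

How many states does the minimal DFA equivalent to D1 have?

5

All states are reachable from the start state.
Start with accepting vs non-accepting: {p2,p3,p4,p5,p6,p7} | {p1}.
Split {p2,p3,p4,p5,p6,p7} by δ(·,q) → {p3,p4,p5,p7} and {p2,p6}.
Refine {p3,p4,p5,p7} on symbol p: members go to different blocks, giving {p4,p5,p7} and {p3}.
Refine {p4,p5,p7} on symbol q: members go to different blocks, giving {p4,p7} and {p5}.
No further refinement is possible. Final partition (5 blocks): {p4,p7} | {p1} | {p2,p6} | {p3} | {p5}.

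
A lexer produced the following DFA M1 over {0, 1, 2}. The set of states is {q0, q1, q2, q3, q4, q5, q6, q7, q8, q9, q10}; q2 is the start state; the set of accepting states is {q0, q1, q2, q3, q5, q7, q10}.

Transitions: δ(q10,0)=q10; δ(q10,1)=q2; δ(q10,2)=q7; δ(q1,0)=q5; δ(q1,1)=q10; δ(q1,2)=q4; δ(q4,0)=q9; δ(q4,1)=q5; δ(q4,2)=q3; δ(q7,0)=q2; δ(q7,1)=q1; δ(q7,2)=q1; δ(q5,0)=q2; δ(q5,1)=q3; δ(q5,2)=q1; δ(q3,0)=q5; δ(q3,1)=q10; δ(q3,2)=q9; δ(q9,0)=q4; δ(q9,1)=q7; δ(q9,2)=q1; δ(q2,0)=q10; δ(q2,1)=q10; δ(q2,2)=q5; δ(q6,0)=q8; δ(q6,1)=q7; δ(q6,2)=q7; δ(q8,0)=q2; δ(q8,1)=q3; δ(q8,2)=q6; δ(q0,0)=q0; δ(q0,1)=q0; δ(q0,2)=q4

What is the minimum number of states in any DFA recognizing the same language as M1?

First remove the unreachable states {q0,q6,q8}; 8 states remain.
Start with accepting vs non-accepting: {q1,q2,q3,q5,q7,q10} | {q4,q9}.
Refine {q1,q2,q3,q5,q7,q10} on symbol 2: members go to different blocks, giving {q2,q5,q7,q10} and {q1,q3}.
Refine {q2,q5,q7,q10} on symbol 1: members go to different blocks, giving {q2,q10} and {q5,q7}.
Stable partition: {q2,q10} | {q4,q9} | {q1,q3} | {q5,q7} — 4 equivalence classes.

4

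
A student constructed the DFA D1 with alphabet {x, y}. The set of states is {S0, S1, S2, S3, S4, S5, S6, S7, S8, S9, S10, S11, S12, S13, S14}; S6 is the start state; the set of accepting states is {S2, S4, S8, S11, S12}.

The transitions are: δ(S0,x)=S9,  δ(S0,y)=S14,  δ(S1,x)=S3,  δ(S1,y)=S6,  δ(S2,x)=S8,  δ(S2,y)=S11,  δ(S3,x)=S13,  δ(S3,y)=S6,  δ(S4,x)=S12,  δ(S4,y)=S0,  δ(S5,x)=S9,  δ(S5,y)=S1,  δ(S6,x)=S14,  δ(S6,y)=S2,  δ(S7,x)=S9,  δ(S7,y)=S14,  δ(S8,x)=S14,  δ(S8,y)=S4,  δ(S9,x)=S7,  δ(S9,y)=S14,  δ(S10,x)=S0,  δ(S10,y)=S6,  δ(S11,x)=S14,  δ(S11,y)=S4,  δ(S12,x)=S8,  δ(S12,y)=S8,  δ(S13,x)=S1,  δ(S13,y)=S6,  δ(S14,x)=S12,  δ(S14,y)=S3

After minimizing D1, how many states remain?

Reachable states from the start: {S0,S1,S2,S3,S4,S6,S7,S8,S9,S11,S12,S13,S14}. Unreachable: {S5,S10} — drop them.
Initial partition by acceptance: {S2,S4,S8,S11,S12} | {S0,S1,S3,S6,S7,S9,S13,S14}.
On input x, block {S2,S4,S8,S11,S12} splits into {S2,S4,S12} and {S8,S11}.
Split {S2,S4,S12} by δ(·,x) → {S2,S12} and {S4}.
On input x, block {S0,S1,S3,S6,S7,S9,S13,S14} splits into {S0,S1,S3,S6,S7,S9,S13} and {S14}.
On input x, block {S0,S1,S3,S6,S7,S9,S13} splits into {S0,S1,S3,S7,S9,S13} and {S6}.
Split {S0,S1,S3,S7,S9,S13} by δ(·,y) → {S0,S7,S9} and {S1,S3,S13}.
Stable partition: {S2,S12} | {S0,S7,S9} | {S8,S11} | {S4} | {S14} | {S6} | {S1,S3,S13} — 7 equivalence classes.

7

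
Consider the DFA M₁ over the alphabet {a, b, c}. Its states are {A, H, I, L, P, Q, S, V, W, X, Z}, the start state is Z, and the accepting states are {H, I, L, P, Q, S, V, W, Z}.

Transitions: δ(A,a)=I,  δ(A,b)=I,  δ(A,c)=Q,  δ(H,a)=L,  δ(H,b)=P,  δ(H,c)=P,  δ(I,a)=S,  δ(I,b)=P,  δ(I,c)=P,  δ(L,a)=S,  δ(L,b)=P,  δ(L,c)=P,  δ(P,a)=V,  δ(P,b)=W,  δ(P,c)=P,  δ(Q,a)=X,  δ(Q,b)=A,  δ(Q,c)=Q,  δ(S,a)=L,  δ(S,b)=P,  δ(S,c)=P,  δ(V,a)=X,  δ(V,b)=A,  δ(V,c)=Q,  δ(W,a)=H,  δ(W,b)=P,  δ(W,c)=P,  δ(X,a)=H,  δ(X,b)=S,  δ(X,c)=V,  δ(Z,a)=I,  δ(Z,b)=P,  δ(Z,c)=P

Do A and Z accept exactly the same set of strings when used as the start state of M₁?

No

Start with accepting vs non-accepting: {H,I,L,P,Q,S,V,W,Z} | {A,X}.
Split {H,I,L,P,Q,S,V,W,Z} by δ(·,a) → {H,I,L,P,S,W,Z} and {Q,V}.
Split {H,I,L,P,S,W,Z} by δ(·,a) → {H,I,L,S,W,Z} and {P}.
Stable partition: {H,I,L,S,W,Z} | {A,X} | {Q,V} | {P} — 4 equivalence classes.
A and Z end up in different blocks, so they are distinguishable. For instance, the string 'ε' is accepted from only Z.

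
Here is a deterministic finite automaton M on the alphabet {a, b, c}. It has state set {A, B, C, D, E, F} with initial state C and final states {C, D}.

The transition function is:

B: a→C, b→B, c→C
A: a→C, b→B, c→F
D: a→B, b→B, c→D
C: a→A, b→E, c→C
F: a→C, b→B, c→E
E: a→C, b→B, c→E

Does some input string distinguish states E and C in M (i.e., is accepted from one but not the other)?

Reachable states from the start: {A,B,C,E,F}. Unreachable: {D} — drop them.
P0 = {C} | {A,B,E,F}.
Refine {A,B,E,F} on symbol c: members go to different blocks, giving {A,E,F} and {B}.
Stable partition: {C} | {A,E,F} | {B} — 3 equivalence classes.
E and C end up in different blocks, so they are distinguishable. For instance, the string 'ε' is accepted from only C.

Yes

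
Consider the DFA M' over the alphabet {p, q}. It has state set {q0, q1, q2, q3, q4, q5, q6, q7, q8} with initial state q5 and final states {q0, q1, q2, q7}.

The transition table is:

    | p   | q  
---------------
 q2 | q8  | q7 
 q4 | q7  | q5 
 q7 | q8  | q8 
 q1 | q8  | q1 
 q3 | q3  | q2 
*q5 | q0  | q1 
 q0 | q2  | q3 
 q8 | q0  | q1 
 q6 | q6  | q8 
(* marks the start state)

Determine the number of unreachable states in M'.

2

No path from q5 leads to q4, q6; the other 7 states are all reachable.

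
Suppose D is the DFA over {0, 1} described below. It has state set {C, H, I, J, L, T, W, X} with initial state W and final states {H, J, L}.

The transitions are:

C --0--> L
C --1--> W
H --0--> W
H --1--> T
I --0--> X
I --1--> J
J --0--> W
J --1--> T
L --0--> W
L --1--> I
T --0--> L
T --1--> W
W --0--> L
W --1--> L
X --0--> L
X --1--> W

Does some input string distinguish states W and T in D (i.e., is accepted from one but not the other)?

Yes

First remove the unreachable states {C,H}; 6 states remain.
Initial partition by acceptance: {J,L} | {I,T,W,X}.
Split {I,T,W,X} by δ(·,0) → {T,W,X} and {I}.
On input 1, block {J,L} splits into {J} and {L}.
Refine {T,W,X} on symbol 1: members go to different blocks, giving {T,X} and {W}.
Stable partition: {J} | {T,X} | {I} | {L} | {W} — 5 equivalence classes.
W and T end up in different blocks, so they are distinguishable. For instance, the string '1' is accepted from only W.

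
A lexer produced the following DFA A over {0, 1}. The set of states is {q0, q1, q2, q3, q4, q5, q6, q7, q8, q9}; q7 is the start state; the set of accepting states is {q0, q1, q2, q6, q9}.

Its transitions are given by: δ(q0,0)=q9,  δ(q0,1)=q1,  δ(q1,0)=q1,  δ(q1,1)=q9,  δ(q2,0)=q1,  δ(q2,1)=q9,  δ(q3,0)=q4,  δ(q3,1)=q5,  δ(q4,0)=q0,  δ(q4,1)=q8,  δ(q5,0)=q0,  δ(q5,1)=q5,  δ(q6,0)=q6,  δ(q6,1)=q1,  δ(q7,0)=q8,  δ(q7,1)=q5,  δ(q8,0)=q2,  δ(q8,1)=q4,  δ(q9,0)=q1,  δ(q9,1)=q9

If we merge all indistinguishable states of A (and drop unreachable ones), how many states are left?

3

Reachable states from the start: {q0,q1,q2,q4,q5,q7,q8,q9}. Unreachable: {q3,q6} — drop them.
P0 = {q0,q1,q2,q9} | {q4,q5,q7,q8}.
Split {q4,q5,q7,q8} by δ(·,0) → {q4,q5,q8} and {q7}.
No further refinement is possible. Final partition (3 blocks): {q0,q1,q2,q9} | {q4,q5,q8} | {q7}.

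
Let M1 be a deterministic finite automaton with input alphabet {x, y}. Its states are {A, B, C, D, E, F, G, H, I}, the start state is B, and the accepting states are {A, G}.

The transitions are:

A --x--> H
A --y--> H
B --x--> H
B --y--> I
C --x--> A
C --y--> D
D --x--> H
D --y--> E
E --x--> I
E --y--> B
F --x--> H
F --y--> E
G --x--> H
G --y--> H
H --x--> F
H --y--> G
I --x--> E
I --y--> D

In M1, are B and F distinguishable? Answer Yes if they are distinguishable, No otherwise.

First remove the unreachable states {A,C}; 7 states remain.
P0 = {G} | {B,D,E,F,H,I}.
Split {B,D,E,F,H,I} by δ(·,y) → {B,D,E,F,I} and {H}.
Split {B,D,E,F,I} by δ(·,x) → {B,D,F} and {E,I}.
The partition is now stable with 4 blocks: {G} | {B,D,F} | {H} | {E,I}.
B and F lie in the same block of the stable partition, so they are equivalent — no string distinguishes them.

No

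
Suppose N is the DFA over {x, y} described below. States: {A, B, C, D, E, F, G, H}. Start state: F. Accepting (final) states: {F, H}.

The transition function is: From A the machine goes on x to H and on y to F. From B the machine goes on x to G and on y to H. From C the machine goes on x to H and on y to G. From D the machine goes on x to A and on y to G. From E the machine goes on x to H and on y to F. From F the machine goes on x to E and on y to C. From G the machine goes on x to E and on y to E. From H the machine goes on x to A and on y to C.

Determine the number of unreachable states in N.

BFS from F reaches {A, C, E, F, G, H}; the 2 state(s) B, D are never visited.

2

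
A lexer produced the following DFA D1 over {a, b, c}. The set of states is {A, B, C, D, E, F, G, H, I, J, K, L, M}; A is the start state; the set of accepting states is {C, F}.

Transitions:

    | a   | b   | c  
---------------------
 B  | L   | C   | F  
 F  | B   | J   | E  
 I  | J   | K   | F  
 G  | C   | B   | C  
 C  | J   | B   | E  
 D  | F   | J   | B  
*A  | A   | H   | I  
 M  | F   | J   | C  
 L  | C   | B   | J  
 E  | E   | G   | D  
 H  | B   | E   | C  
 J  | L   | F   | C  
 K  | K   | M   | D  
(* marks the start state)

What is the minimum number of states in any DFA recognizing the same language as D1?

7

P0 = {C,F} | {A,B,D,E,G,H,I,J,K,L,M}.
On input a, block {A,B,D,E,G,H,I,J,K,L,M} splits into {A,B,E,H,I,J,K} and {D,G,L,M}.
Split {A,B,E,H,I,J,K} by δ(·,a) → {A,E,H,I,K} and {B,J}.
Refine {A,E,H,I,K} on symbol a: members go to different blocks, giving {A,E,K} and {H,I}.
Refine {A,E,K} on symbol b: members go to different blocks, giving {E,K} and {A}.
Split {D,G,L,M} by δ(·,c) → {D,L} and {G,M}.
The partition is now stable with 7 blocks: {C,F} | {E,K} | {D,L} | {B,J} | {H,I} | {A} | {G,M}.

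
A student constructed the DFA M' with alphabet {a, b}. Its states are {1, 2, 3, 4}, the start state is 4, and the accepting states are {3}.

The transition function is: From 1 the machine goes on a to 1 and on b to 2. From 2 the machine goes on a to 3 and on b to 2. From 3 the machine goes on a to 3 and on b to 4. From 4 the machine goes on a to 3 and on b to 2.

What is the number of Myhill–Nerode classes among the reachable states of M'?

First remove the unreachable states {1}; 3 states remain.
Start with accepting vs non-accepting: {3} | {2,4}.
The partition is now stable with 2 blocks: {3} | {2,4}.

2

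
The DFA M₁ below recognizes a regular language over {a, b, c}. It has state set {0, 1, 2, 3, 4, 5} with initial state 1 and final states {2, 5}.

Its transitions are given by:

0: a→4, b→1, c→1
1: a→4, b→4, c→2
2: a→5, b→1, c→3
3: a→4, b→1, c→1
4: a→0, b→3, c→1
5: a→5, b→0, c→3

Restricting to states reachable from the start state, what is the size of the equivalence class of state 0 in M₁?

2

Every state is reachable, so we keep all 6.
P0 = {2,5} | {0,1,3,4}.
On input c, block {0,1,3,4} splits into {0,3,4} and {1}.
On input b, block {2,5} splits into {2} and {5}.
On input b, block {0,3,4} splits into {0,3} and {4}.
Stable partition: {2} | {0,3} | {1} | {5} | {4} — 5 equivalence classes.
The equivalence class containing 0 is {0,3}, of size 2.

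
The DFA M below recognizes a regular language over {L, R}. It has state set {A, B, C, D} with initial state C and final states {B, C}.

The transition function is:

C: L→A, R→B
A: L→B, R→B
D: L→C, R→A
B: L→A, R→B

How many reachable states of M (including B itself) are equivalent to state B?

Reachable states from the start: {A,B,C}. Unreachable: {D} — drop them.
Initial partition by acceptance: {B,C} | {A}.
The partition is now stable with 2 blocks: {B,C} | {A}.
The equivalence class containing B is {B,C}, of size 2.

2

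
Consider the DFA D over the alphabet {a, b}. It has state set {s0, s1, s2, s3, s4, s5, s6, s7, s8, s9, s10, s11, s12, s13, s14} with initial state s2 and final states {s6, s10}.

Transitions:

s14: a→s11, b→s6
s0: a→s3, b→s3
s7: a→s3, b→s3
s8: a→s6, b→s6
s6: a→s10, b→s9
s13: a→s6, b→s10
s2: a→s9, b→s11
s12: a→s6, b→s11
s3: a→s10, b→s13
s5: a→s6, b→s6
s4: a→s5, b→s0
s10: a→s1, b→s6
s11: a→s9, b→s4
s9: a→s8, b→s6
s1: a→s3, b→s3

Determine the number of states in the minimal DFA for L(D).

States {s7,s12,s14} cannot be reached from the start state, so discard them.
P0 = {s6,s10} | {s0,s1,s2,s3,s4,s5,s8,s9,s11,s13}.
On input a, block {s6,s10} splits into {s6} and {s10}.
Refine {s0,s1,s2,s3,s4,s5,s8,s9,s11,s13} on symbol a: members go to different blocks, giving {s0,s1,s2,s4,s9,s11} and {s5,s8,s13} and {s3}.
Refine {s0,s1,s2,s4,s9,s11} on symbol a: members go to different blocks, giving {s0,s1} and {s2,s11} and {s4,s9}.
On input b, block {s5,s8,s13} splits into {s5,s8} and {s13}.
On input b, block {s2,s11} splits into {s2} and {s11}.
On input b, block {s4,s9} splits into {s4} and {s9}.
The partition is now stable with 10 blocks: {s6} | {s0,s1} | {s10} | {s5,s8} | {s3} | {s2} | {s4} | {s13} | {s11} | {s9}.

10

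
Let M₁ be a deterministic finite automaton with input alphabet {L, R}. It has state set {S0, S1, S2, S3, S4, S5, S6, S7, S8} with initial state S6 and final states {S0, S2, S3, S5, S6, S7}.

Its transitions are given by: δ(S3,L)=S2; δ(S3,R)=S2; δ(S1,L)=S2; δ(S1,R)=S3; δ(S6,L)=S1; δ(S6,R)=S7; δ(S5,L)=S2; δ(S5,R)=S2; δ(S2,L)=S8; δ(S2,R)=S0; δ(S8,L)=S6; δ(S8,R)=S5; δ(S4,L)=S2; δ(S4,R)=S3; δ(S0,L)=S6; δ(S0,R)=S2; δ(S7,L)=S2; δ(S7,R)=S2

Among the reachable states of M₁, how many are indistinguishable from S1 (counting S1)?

First remove the unreachable states {S4}; 8 states remain.
P0 = {S0,S2,S3,S5,S6,S7} | {S1,S8}.
Refine {S0,S2,S3,S5,S6,S7} on symbol L: members go to different blocks, giving {S0,S3,S5,S7} and {S2,S6}.
The partition is now stable with 3 blocks: {S0,S3,S5,S7} | {S1,S8} | {S2,S6}.
State S1 belongs to the block {S1,S8}, which has 2 states.

2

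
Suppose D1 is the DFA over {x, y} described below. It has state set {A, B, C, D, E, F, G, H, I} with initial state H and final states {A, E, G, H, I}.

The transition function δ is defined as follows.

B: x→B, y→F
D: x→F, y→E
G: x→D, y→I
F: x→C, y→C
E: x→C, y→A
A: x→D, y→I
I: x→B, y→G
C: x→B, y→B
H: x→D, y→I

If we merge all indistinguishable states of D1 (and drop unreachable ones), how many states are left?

P0 = {A,E,G,H,I} | {B,C,D,F}.
Refine {B,C,D,F} on symbol y: members go to different blocks, giving {B,C,F} and {D}.
Split {A,E,G,H,I} by δ(·,x) → {A,G,H} and {E,I}.
Stable partition: {A,G,H} | {B,C,F} | {D} | {E,I} — 4 equivalence classes.

4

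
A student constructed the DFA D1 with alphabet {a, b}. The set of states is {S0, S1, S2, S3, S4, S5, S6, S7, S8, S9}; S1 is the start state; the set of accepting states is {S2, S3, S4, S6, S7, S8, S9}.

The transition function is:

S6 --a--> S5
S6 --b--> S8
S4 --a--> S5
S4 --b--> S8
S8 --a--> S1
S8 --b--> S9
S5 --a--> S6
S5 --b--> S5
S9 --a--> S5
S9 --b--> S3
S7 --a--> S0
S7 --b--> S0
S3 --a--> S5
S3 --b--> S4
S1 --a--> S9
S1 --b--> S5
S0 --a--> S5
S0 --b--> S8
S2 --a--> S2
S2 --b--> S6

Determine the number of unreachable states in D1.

Starting at S1 and following transitions, the reachable set is {S1, S3, S4, S5, S6, S8, S9}. That leaves S0, S2, S7 unreachable — 3 in total.

3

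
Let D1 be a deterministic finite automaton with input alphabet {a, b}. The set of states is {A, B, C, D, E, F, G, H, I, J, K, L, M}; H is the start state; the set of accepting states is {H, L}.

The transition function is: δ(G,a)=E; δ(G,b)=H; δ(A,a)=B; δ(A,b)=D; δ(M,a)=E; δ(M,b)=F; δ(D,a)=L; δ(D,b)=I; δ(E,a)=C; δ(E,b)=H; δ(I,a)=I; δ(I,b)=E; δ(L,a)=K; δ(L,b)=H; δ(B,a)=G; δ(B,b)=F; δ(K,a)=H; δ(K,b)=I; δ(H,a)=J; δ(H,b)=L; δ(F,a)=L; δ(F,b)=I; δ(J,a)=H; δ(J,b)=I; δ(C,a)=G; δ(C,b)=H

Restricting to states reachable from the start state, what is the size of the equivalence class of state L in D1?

States {A,B,D,F,M} cannot be reached from the start state, so discard them.
Initial partition by acceptance: {H,L} | {C,E,G,I,J,K}.
Split {C,E,G,I,J,K} by δ(·,a) → {C,E,G,I} and {J,K}.
Refine {C,E,G,I} on symbol b: members go to different blocks, giving {C,E,G} and {I}.
Stable partition: {H,L} | {C,E,G} | {J,K} | {I} — 4 equivalence classes.
State L belongs to the block {H,L}, which has 2 states.

2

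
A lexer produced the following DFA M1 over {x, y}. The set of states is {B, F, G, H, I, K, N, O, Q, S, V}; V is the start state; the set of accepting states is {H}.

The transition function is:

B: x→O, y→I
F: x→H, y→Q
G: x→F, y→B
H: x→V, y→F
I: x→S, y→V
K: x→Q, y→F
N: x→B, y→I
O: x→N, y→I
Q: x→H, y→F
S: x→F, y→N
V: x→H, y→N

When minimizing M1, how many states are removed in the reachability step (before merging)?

Starting at V and following transitions, the reachable set is {B, F, H, I, N, O, Q, S, V}. That leaves G, K unreachable — 2 in total.

2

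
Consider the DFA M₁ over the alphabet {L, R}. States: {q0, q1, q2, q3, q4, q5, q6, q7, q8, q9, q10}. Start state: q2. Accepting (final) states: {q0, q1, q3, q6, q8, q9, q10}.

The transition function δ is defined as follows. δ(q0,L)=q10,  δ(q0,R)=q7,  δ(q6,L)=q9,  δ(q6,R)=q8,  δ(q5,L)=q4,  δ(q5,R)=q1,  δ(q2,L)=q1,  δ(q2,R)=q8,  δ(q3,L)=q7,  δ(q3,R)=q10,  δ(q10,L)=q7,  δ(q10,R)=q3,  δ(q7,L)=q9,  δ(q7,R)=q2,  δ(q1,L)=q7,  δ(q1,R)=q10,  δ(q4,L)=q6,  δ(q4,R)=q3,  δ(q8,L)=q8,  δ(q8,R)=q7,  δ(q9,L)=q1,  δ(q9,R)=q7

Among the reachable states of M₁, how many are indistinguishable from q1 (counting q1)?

States {q0,q4,q5,q6} cannot be reached from the start state, so discard them.
P0 = {q1,q3,q8,q9,q10} | {q2,q7}.
Split {q1,q3,q8,q9,q10} by δ(·,L) → {q1,q3,q10} and {q8,q9}.
Refine {q2,q7} on symbol L: members go to different blocks, giving {q2} and {q7}.
On input L, block {q8,q9} splits into {q8} and {q9}.
Stable partition: {q1,q3,q10} | {q2} | {q8} | {q7} | {q9} — 5 equivalence classes.
The equivalence class containing q1 is {q1,q3,q10}, of size 3.

3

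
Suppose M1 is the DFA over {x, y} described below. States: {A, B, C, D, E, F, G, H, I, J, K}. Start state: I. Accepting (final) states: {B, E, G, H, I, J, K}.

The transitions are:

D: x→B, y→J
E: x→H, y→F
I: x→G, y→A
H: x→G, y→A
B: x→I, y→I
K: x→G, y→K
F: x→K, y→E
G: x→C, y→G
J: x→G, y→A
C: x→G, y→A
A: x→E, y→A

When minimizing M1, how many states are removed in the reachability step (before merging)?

3

BFS from I reaches {A, C, E, F, G, H, I, K}; the 3 state(s) B, D, J are never visited.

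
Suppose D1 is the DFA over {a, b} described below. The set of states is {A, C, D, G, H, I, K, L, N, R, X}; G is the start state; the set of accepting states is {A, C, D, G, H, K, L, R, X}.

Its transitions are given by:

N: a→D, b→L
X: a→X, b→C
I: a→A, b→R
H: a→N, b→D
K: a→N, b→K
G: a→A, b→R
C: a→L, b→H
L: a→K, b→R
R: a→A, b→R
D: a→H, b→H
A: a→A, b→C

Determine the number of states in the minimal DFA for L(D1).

Reachable states from the start: {A,C,D,G,H,K,L,N,R}. Unreachable: {I,X} — drop them.
Start with accepting vs non-accepting: {A,C,D,G,H,K,L,R} | {N}.
Split {A,C,D,G,H,K,L,R} by δ(·,a) → {A,C,D,G,L,R} and {H,K}.
On input a, block {A,C,D,G,L,R} splits into {A,C,G,R} and {D,L}.
Refine {A,C,G,R} on symbol a: members go to different blocks, giving {A,G,R} and {C}.
On input b, block {A,G,R} splits into {G,R} and {A}.
On input b, block {H,K} splits into {K} and {H}.
Split {D,L} by δ(·,a) → {L} and {D}.
No further refinement is possible. Final partition (8 blocks): {G,R} | {N} | {K} | {L} | {C} | {A} | {H} | {D}.

8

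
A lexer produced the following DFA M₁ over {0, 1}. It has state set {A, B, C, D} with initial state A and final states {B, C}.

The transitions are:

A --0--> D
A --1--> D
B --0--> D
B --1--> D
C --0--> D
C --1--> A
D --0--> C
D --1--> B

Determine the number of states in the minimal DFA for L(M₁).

All states are reachable from the start state.
Start with accepting vs non-accepting: {B,C} | {A,D}.
Refine {A,D} on symbol 0: members go to different blocks, giving {A} and {D}.
Split {B,C} by δ(·,1) → {B} and {C}.
No further refinement is possible. Final partition (4 blocks): {B} | {A} | {D} | {C}.

4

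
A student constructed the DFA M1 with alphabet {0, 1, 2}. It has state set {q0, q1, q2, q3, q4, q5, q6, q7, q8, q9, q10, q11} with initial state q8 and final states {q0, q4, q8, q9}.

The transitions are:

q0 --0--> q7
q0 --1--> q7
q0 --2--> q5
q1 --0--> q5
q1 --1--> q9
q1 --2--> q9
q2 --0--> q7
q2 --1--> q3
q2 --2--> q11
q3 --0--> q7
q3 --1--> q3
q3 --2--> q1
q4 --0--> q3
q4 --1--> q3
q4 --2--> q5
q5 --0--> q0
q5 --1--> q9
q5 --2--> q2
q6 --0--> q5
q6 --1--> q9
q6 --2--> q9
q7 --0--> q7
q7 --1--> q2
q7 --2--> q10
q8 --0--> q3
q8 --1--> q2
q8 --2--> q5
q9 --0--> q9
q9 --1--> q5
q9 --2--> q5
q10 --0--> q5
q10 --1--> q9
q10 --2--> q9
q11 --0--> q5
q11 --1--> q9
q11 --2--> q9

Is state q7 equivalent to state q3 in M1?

States {q4,q6} cannot be reached from the start state, so discard them.
Initial partition by acceptance: {q0,q8,q9} | {q1,q2,q3,q5,q7,q10,q11}.
Refine {q0,q8,q9} on symbol 0: members go to different blocks, giving {q0,q8} and {q9}.
On input 0, block {q1,q2,q3,q5,q7,q10,q11} splits into {q1,q2,q3,q7,q10,q11} and {q5}.
On input 0, block {q1,q2,q3,q7,q10,q11} splits into {q1,q10,q11} and {q2,q3,q7}.
No further refinement is possible. Final partition (5 blocks): {q0,q8} | {q1,q10,q11} | {q9} | {q5} | {q2,q3,q7}.
q7 and q3 lie in the same block of the stable partition, so they are equivalent — no string distinguishes them.

Yes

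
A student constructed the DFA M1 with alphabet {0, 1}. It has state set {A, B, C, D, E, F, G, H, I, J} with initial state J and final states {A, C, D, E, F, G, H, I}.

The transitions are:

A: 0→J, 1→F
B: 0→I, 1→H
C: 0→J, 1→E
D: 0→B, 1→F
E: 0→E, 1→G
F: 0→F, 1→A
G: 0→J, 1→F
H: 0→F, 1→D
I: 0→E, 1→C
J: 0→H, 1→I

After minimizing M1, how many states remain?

P0 = {A,C,D,E,F,G,H,I} | {B,J}.
Split {A,C,D,E,F,G,H,I} by δ(·,0) → {A,C,D,G} and {E,F,H,I}.
Stable partition: {A,C,D,G} | {B,J} | {E,F,H,I} — 3 equivalence classes.

3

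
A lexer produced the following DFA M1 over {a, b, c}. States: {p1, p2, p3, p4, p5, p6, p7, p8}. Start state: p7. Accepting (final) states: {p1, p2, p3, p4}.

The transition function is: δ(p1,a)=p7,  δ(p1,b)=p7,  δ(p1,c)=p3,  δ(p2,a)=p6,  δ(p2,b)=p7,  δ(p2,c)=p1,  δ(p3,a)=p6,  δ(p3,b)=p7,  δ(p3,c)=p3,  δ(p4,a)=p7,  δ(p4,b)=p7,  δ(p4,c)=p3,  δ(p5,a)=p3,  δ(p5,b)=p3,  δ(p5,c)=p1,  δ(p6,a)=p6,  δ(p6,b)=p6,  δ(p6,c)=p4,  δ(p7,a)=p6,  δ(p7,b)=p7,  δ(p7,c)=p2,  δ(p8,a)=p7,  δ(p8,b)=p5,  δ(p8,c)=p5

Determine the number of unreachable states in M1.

Starting at p7 and following transitions, the reachable set is {p1, p2, p3, p4, p6, p7}. That leaves p5, p8 unreachable — 2 in total.

2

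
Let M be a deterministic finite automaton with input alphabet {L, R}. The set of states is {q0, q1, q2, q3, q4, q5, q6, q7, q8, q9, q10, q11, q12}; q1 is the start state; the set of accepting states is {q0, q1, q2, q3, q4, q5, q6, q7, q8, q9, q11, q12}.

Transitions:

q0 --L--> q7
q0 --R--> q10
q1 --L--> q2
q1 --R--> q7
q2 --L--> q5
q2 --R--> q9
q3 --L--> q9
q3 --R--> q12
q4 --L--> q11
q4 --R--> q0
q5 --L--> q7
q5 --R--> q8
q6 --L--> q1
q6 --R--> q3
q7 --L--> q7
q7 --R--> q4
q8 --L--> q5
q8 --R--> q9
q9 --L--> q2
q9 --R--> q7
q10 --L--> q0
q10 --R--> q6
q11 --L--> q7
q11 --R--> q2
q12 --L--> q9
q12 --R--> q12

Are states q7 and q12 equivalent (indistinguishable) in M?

Initial partition by acceptance: {q0,q1,q2,q3,q4,q5,q6,q7,q8,q9,q11,q12} | {q10}.
Split {q0,q1,q2,q3,q4,q5,q6,q7,q8,q9,q11,q12} by δ(·,R) → {q1,q2,q3,q4,q5,q6,q7,q8,q9,q11,q12} and {q0}.
Split {q1,q2,q3,q4,q5,q6,q7,q8,q9,q11,q12} by δ(·,R) → {q1,q2,q3,q5,q6,q7,q8,q9,q11,q12} and {q4}.
Refine {q1,q2,q3,q5,q6,q7,q8,q9,q11,q12} on symbol R: members go to different blocks, giving {q1,q2,q3,q5,q6,q8,q9,q11,q12} and {q7}.
Split {q1,q2,q3,q5,q6,q8,q9,q11,q12} by δ(·,L) → {q1,q2,q3,q6,q8,q9,q12} and {q5,q11}.
On input L, block {q1,q2,q3,q6,q8,q9,q12} splits into {q1,q3,q6,q9,q12} and {q2,q8}.
On input L, block {q1,q3,q6,q9,q12} splits into {q3,q6,q12} and {q1,q9}.
No further refinement is possible. Final partition (8 blocks): {q3,q6,q12} | {q10} | {q0} | {q4} | {q7} | {q5,q11} | {q2,q8} | {q1,q9}.
q7 and q12 end up in different blocks, so they are distinguishable. For instance, the string 'RRR' is accepted from only q12.

No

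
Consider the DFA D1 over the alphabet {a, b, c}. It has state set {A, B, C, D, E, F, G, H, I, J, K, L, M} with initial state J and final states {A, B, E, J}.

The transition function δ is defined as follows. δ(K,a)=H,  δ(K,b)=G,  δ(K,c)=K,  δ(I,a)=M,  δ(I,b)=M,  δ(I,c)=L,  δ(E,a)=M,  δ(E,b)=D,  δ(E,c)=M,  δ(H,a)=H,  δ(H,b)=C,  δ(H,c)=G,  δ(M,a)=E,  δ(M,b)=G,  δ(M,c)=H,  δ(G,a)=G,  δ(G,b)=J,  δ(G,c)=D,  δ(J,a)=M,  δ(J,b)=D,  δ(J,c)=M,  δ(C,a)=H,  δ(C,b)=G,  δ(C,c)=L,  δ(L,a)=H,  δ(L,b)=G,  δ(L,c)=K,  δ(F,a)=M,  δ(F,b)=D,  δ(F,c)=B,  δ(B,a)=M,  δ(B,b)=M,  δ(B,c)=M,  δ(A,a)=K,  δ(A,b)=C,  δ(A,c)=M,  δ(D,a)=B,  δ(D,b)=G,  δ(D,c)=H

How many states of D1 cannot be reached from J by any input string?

3

Starting at J and following transitions, the reachable set is {B, C, D, E, G, H, J, K, L, M}. That leaves A, F, I unreachable — 3 in total.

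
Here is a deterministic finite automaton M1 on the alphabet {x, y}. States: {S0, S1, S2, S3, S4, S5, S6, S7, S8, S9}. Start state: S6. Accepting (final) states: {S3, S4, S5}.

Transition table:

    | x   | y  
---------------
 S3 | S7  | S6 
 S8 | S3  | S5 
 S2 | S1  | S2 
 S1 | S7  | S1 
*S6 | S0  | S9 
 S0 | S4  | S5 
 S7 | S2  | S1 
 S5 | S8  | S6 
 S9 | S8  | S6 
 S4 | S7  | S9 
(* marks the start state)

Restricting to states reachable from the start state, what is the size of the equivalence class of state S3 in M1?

2

Initial partition by acceptance: {S3,S4,S5} | {S0,S1,S2,S6,S7,S8,S9}.
Refine {S0,S1,S2,S6,S7,S8,S9} on symbol x: members go to different blocks, giving {S1,S2,S6,S7,S9} and {S0,S8}.
Refine {S3,S4,S5} on symbol x: members go to different blocks, giving {S3,S4} and {S5}.
Split {S1,S2,S6,S7,S9} by δ(·,x) → {S1,S2,S7} and {S6,S9}.
The partition is now stable with 5 blocks: {S3,S4} | {S1,S2,S7} | {S0,S8} | {S5} | {S6,S9}.
State S3 belongs to the block {S3,S4}, which has 2 states.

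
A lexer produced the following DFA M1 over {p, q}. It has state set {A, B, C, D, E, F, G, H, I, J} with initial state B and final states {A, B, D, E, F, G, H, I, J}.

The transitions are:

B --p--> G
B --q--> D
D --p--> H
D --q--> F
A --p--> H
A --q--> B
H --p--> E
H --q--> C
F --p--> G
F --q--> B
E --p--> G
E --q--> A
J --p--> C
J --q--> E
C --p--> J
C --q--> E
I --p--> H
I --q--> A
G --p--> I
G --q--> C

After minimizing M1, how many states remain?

4

P0 = {A,B,D,E,F,G,H,I,J} | {C}.
Split {A,B,D,E,F,G,H,I,J} by δ(·,p) → {A,B,D,E,F,G,H,I} and {J}.
On input q, block {A,B,D,E,F,G,H,I} splits into {A,B,D,E,F,I} and {G,H}.
Stable partition: {A,B,D,E,F,I} | {C} | {J} | {G,H} — 4 equivalence classes.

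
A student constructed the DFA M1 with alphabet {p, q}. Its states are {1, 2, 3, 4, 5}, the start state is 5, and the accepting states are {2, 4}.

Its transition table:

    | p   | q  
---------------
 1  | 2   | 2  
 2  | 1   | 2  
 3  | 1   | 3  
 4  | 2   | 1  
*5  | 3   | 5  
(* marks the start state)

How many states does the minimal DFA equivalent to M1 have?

Reachable states from the start: {1,2,3,5}. Unreachable: {4} — drop them.
Start with accepting vs non-accepting: {2} | {1,3,5}.
Split {1,3,5} by δ(·,p) → {3,5} and {1}.
Refine {3,5} on symbol p: members go to different blocks, giving {3} and {5}.
The partition is now stable with 4 blocks: {2} | {3} | {1} | {5}.

4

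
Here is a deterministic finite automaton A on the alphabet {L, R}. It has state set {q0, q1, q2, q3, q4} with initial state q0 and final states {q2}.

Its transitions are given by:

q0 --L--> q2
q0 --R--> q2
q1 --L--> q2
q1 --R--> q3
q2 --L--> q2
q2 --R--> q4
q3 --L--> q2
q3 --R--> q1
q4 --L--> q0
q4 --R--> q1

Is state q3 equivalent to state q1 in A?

P0 = {q2} | {q0,q1,q3,q4}.
Split {q0,q1,q3,q4} by δ(·,L) → {q0,q1,q3} and {q4}.
On input R, block {q0,q1,q3} splits into {q1,q3} and {q0}.
The partition is now stable with 4 blocks: {q2} | {q1,q3} | {q4} | {q0}.
q3 and q1 lie in the same block of the stable partition, so they are equivalent — no string distinguishes them.

Yes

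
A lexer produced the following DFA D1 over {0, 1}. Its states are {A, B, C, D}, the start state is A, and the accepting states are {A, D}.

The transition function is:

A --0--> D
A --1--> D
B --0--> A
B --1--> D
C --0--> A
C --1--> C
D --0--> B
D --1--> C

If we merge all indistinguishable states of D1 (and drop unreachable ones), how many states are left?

Every state is reachable, so we keep all 4.
P0 = {A,D} | {B,C}.
On input 0, block {A,D} splits into {A} and {D}.
Refine {B,C} on symbol 1: members go to different blocks, giving {B} and {C}.
No further refinement is possible. Final partition (4 blocks): {A} | {B} | {D} | {C}.

4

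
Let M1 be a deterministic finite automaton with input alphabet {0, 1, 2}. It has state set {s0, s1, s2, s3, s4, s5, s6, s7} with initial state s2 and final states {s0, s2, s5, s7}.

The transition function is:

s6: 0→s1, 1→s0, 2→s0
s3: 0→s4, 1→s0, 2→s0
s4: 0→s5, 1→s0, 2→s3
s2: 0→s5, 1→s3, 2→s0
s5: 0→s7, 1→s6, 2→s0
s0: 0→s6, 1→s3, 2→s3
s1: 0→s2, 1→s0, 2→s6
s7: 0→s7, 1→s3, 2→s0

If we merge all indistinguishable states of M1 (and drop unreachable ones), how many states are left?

4

Initial partition by acceptance: {s0,s2,s5,s7} | {s1,s3,s4,s6}.
On input 0, block {s0,s2,s5,s7} splits into {s2,s5,s7} and {s0}.
On input 0, block {s1,s3,s4,s6} splits into {s1,s4} and {s3,s6}.
No further refinement is possible. Final partition (4 blocks): {s2,s5,s7} | {s1,s4} | {s0} | {s3,s6}.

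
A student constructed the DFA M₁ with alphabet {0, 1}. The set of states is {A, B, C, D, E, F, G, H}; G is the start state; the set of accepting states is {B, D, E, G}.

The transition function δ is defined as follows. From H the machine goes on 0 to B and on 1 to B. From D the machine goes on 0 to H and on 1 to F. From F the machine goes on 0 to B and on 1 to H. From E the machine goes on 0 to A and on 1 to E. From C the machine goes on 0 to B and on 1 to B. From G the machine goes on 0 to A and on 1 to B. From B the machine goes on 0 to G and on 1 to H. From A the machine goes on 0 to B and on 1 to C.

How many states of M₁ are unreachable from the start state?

3

No path from G leads to D, E, F; the other 5 states are all reachable.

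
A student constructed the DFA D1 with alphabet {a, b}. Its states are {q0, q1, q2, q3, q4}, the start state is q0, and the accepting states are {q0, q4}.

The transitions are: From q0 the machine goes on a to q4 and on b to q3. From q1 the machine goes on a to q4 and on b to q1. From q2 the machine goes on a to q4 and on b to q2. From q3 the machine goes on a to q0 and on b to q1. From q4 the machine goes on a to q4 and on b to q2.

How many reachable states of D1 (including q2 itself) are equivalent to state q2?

3

All states are reachable from the start state.
Initial partition by acceptance: {q0,q4} | {q1,q2,q3}.
The partition is now stable with 2 blocks: {q0,q4} | {q1,q2,q3}.
State q2 belongs to the block {q1,q2,q3}, which has 3 states.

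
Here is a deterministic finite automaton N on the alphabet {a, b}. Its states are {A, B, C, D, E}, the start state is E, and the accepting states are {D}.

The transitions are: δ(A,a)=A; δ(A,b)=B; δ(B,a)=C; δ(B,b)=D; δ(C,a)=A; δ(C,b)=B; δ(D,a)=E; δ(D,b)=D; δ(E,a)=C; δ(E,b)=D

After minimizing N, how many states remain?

3

Start with accepting vs non-accepting: {D} | {A,B,C,E}.
Split {A,B,C,E} by δ(·,b) → {A,C} and {B,E}.
Stable partition: {D} | {A,C} | {B,E} — 3 equivalence classes.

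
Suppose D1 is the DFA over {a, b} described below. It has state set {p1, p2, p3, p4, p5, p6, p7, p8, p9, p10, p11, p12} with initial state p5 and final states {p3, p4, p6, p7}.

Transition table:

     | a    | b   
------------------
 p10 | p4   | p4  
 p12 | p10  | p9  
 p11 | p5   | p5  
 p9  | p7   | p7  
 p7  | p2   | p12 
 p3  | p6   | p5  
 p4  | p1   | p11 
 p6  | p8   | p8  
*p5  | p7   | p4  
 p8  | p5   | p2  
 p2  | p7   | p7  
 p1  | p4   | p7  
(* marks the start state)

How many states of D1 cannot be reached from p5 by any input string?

3

BFS from p5 reaches {p1, p2, p4, p5, p7, p9, p10, p11, p12}; the 3 state(s) p3, p6, p8 are never visited.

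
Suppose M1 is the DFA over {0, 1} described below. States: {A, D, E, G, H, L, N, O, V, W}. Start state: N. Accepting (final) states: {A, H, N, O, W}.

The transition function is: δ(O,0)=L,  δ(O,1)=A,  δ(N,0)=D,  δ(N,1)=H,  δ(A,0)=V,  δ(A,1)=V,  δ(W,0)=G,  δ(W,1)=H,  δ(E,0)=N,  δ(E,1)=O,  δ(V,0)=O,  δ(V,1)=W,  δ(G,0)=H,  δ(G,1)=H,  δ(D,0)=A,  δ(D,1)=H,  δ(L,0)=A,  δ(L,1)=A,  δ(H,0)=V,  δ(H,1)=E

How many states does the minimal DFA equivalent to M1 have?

P0 = {A,H,N,O,W} | {D,E,G,L,V}.
On input 1, block {A,H,N,O,W} splits into {N,O,W} and {A,H}.
Split {D,E,G,L,V} by δ(·,0) → {D,G,L} and {E,V}.
No further refinement is possible. Final partition (4 blocks): {N,O,W} | {D,G,L} | {A,H} | {E,V}.

4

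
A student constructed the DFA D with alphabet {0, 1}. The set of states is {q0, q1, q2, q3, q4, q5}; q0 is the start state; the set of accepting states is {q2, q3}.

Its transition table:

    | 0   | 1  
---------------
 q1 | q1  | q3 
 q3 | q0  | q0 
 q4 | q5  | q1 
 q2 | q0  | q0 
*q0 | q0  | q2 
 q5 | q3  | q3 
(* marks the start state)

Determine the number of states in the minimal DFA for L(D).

2

Reachable states from the start: {q0,q2}. Unreachable: {q1,q3,q4,q5} — drop them.
Initial partition by acceptance: {q2} | {q0}.
Stable partition: {q2} | {q0} — 2 equivalence classes.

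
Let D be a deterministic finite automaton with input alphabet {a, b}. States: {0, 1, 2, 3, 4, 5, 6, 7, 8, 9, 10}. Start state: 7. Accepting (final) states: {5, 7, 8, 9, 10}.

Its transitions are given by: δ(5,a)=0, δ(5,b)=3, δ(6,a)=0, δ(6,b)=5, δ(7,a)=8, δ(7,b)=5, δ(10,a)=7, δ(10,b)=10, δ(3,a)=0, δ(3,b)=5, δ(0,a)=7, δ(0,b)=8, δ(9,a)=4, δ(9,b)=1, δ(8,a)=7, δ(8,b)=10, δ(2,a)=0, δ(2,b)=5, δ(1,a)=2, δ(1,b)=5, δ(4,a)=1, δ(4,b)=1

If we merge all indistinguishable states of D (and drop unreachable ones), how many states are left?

Reachable states from the start: {0,3,5,7,8,10}. Unreachable: {1,2,4,6,9} — drop them.
P0 = {5,7,8,10} | {0,3}.
Split {5,7,8,10} by δ(·,a) → {7,8,10} and {5}.
Split {7,8,10} by δ(·,b) → {8,10} and {7}.
Split {0,3} by δ(·,a) → {0} and {3}.
The partition is now stable with 5 blocks: {8,10} | {0} | {5} | {7} | {3}.

5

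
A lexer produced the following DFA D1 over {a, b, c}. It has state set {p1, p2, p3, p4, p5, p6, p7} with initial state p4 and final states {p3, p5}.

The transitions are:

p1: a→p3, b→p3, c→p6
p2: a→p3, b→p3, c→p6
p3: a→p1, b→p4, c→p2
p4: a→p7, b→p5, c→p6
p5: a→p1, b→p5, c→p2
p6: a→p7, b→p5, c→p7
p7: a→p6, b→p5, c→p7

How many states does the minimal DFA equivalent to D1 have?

4

Every state is reachable, so we keep all 7.
Start with accepting vs non-accepting: {p3,p5} | {p1,p2,p4,p6,p7}.
Refine {p3,p5} on symbol b: members go to different blocks, giving {p3} and {p5}.
On input a, block {p1,p2,p4,p6,p7} splits into {p4,p6,p7} and {p1,p2}.
Stable partition: {p3} | {p4,p6,p7} | {p5} | {p1,p2} — 4 equivalence classes.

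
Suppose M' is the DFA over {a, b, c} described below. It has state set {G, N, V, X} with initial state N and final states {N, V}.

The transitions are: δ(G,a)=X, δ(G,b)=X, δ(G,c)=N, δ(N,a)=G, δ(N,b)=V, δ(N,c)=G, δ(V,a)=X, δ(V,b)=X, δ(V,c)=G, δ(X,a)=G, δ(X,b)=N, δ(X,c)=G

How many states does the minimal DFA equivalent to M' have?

4

All states are reachable from the start state.
P0 = {N,V} | {G,X}.
On input b, block {N,V} splits into {N} and {V}.
Refine {G,X} on symbol b: members go to different blocks, giving {G} and {X}.
Stable partition: {N} | {G} | {V} | {X} — 4 equivalence classes.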